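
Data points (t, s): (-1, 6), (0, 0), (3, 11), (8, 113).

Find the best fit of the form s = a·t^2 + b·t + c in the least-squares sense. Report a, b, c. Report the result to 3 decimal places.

Compute the Gram sums: Σt^2·t^2 = 4178, Σt^2·t = 538, Σt^2 = 74, Σt·t = 74, Σt = 10, Σ1 = 4.
Right-hand side: Σt^2·s = 7337, Σt·s = 931, Σs = 130.
Normal equations: [[4178, 538, 74]; [538, 74, 10]; [74, 10, 4]]·[a, b, c]ᵀ = [7337, 931, 130]ᵀ.
Inverting the 3×3 Gram matrix, [a, b, c]ᵀ = [4625/2172, -6457/2172, 195/362]ᵀ.

a = 2.129, b = -2.973, c = 0.539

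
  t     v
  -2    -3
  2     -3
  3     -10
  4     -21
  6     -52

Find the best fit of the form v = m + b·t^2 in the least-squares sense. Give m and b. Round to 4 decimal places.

The normal system MᵀM·[m, b]ᵀ = Mᵀv is [[5, 69]; [69, 1665]]·[m, b]ᵀ = [-89, -2322]ᵀ.
Determinant 5·1665 − 69² = 3564.
m = ((-89)·1665 − 69·(-2322))/3564 = 1337/396; b = (5·(-2322) − 69·(-89))/3564 = -1823/1188.

m = 3.3763, b = -1.5345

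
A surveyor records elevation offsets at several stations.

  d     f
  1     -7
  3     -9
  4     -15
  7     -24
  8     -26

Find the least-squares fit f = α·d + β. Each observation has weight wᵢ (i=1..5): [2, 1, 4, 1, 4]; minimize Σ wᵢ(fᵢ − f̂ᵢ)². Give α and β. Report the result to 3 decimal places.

α = -2.825, β = -3.458

With design matrix X, XᵀWX = [[380, 60]; [60, 12]] and XᵀWf = [-1281, -211]ᵀ.
Determinant 380·12 − 60² = 960.
α = ((-1281)·12 − 60·(-211))/960 = -113/40; β = (380·(-211) − 60·(-1281))/960 = -83/24.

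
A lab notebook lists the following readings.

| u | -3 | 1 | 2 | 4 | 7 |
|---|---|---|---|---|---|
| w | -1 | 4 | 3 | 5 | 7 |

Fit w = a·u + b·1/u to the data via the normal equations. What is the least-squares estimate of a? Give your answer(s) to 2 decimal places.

Normal-equation sums: Σu·u = 79, Σu·1/u = 5, Σ1/u·1/u = 10189/7056.
And Σu·w = 82, Σ1/u·w = 97/12.
Determinant 79·(10189/7056) − 5² = 628531/7056.
a = (82·(10189/7056) − 5·(97/12))/(628531/7056) = 550318/628531; b = (79·(97/12) − 5·82)/(628531/7056) = 1612884/628531.

a = 0.88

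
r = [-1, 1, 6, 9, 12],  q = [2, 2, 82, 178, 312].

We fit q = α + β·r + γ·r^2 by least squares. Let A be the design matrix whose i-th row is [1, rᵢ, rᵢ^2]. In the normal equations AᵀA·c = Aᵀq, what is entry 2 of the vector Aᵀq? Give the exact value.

5838

Entry 2 ↔ basis r, so (Aᵀq)_{2} = Σᵢ (r)·qᵢ = (-1)·(2) + (1)·(2) + (6)·(82) + (9)·(178) + (12)·(312) = 5838.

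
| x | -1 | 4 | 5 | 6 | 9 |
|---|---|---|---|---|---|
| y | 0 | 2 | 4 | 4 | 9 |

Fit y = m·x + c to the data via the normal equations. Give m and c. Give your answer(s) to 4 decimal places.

The normal equations are: 159·m + 23·c = 133;  23·m + 5·c = 19.
(Σx·x = 159, Σx = 23, Σ1 = 5, Σx·y = 133, Σy = 19.)
Δ = 159·5 − 23² = 266.
m = (133·5 − 23·19)/266 = 6/7; c = (159·19 − 23·133)/266 = -1/7.

m = 0.8571, c = -0.1429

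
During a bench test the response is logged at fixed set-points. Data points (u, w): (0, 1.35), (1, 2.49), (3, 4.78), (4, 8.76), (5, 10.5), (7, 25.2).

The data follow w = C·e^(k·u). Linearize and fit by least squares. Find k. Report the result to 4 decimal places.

k = 0.4064

Linearized form: ln w = k·u + ln C. From the 6 transformed points,
Over the data: Σu = 20.0000, Σ(u)² = 100.0000, Σln w = 10.5252, Σu·ln w = 48.6312.
Normal system: [[100.0000, 20.0000]; [20.0000, 6]]·[k, ln C]ᵀ = [48.6312, 10.5252]ᵀ.
Δ = 100.0000·6 − (20.0000)² = 200.0000; k = (48.6312·6 − 20.0000·10.5252)/200.0000 = 0.40641, ln C = (100.0000·10.5252 − 20.0000·48.6312)/200.0000 = 0.39950.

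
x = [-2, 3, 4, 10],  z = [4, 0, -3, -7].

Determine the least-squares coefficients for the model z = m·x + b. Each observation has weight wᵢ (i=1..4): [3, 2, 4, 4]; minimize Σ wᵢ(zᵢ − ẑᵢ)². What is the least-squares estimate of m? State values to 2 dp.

m = -0.92

With design matrix M, MᵀWM = [[494, 56]; [56, 13]] and MᵀWz = [-352, -28]ᵀ.
Eliminating b: 13·(row 1) − 56·(row 2) gives 3286·m = 13·(-352) − 56·(-28) = -3008, so m = -1504/1643.
Then b = ((-28) − 56·(-1504/1643))/13 = 2940/1643.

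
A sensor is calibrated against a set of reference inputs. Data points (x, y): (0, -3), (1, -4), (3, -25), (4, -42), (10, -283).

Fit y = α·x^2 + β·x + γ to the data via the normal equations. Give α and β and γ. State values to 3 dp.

Entries of MᵀM: Σx^2·x^2 = 10338, Σx^2·x = 1092, Σx^2 = 126, Σx·x = 126, Σx = 18, Σ1 = 5.
Moment sums: Σx^2·y = -29201, Σx·y = -3077, Σy = -357.
Solving the 3×3 system (Gaussian elimination) gives α = -77197/25674, β = 53593/25674, γ = -13449/4279.

α = -3.007, β = 2.087, γ = -3.143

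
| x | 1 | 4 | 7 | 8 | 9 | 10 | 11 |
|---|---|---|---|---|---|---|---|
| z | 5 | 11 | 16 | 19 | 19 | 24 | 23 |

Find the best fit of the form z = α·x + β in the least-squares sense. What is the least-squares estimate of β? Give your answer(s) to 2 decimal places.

Normal-equation sums: Σx·x = 432, Σx = 50, Σ1 = 7.
Right-hand side: Σx·z = 977, Σz = 117.
AᵀA·[α, β]ᵀ = Aᵀz becomes [[432, 50]; [50, 7]]·[α, β]ᵀ = [977, 117]ᵀ.
det = 432·7 − 50² = 524.
α = (977·7 − 50·117)/524 = 989/524; β = (432·117 − 50·977)/524 = 847/262.

β = 3.23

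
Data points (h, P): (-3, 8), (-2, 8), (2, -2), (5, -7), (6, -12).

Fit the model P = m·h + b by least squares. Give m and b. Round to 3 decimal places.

From the data, Σh·h = 78, Σh = 8, Σ1 = 5.
Moment sums: Σh·P = -151, ΣP = -5.
So MᵀM·[m, b]ᵀ = MᵀP: [[78, 8]; [8, 5]]·[m, b]ᵀ = [-151, -5]ᵀ.
Δ = 78·5 − 8² = 326.
m = ((-151)·5 − 8·(-5))/326 = -715/326; b = (78·(-5) − 8·(-151))/326 = 409/163.

m = -2.193, b = 2.509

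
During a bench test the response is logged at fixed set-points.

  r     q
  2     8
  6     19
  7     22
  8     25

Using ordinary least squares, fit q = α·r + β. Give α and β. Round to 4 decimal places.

With design matrix M, MᵀM = [[153, 23]; [23, 4]] and Mᵀq = [484, 74]ᵀ.
det = 153·4 − 23² = 83.
α = (484·4 − 23·74)/83 = 234/83; β = (153·74 − 23·484)/83 = 190/83.

α = 2.8193, β = 2.2892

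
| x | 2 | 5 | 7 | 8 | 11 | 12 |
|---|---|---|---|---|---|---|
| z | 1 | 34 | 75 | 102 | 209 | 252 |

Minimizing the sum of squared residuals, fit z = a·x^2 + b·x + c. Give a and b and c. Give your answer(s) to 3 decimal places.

Normal-equation sums: Σx^2·x^2 = 42515, Σx^2·x = 4047, Σx^2 = 407, Σx·x = 407, Σx = 45, Σ1 = 6.
And Σx^2·z = 72634, Σx·z = 6836, Σz = 673.
So MᵀM·[a, b, c]ᵀ = Mᵀz: [[42515, 4047, 407]; [4047, 407, 45]; [407, 45, 6]]·[a, b, c]ᵀ = [72634, 6836, 673]ᵀ.
Inverting the 3×3 Gram matrix, [a, b, c]ᵀ = [36224/17623, -64835/17623, 5781/17623]ᵀ.

a = 2.055, b = -3.679, c = 0.328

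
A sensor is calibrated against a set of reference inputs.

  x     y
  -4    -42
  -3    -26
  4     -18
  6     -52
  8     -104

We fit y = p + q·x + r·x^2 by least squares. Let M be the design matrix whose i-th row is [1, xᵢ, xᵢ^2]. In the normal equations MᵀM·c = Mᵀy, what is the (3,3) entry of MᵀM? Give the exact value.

Row 3 ↔ basis x^2, column 3 ↔ basis x^2, so (MᵀM)_{3,3} = Σᵢ (x^2)·(x^2) = (16)·(16) + (9)·(9) + (16)·(16) + (36)·(36) + (64)·(64) = 5985.

5985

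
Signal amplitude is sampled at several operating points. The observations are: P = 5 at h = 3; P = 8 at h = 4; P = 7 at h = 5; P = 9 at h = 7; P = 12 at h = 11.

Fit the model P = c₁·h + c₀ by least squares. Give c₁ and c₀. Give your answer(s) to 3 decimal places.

From the data, Σh·h = 220, Σh = 30, Σ1 = 5.
And Σh·P = 277, ΣP = 41.
Determinant 220·5 − 30² = 200.
c₁ = (277·5 − 30·41)/200 = 31/40; c₀ = (220·41 − 30·277)/200 = 71/20.

c₁ = 0.775, c₀ = 3.550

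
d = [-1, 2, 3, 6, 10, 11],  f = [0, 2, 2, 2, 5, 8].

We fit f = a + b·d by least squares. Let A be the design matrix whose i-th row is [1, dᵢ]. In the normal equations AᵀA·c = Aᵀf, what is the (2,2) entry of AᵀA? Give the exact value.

271

Row 2 ↔ basis d, column 2 ↔ basis d, so (AᵀA)_{2,2} = Σᵢ (d)·(d) = (-1)·(-1) + (2)·(2) + (3)·(3) + (6)·(6) + (10)·(10) + (11)·(11) = 271.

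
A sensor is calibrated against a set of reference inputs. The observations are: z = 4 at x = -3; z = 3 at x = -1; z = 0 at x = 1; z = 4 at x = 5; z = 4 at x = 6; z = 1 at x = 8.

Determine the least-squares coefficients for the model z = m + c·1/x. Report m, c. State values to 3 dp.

Forming MᵀM = [[6, 19/120]; [19/120, 31601/14400]] and Mᵀz = [16, -329/120]ᵀ gives MᵀM·[m, c]ᵀ = Mᵀz.
Eliminating c: (31601/14400)·(row 1) − (19/120)·(row 2) gives (37849/2880)·m = (31601/14400)·16 − (19/120)·(-329/120) = 511867/14400, so m = 511867/189245.
Then c = ((-329/120) − (19/120)·(511867/189245))/(31601/14400) = -54672/37849.

m = 2.705, c = -1.444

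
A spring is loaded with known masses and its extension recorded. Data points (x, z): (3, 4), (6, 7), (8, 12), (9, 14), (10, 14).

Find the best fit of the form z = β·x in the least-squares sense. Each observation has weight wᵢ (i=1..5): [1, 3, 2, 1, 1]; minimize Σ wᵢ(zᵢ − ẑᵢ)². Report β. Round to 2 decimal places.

With design matrix M, MᵀWM = [[426]] and MᵀWz = [596]ᵀ.
β = 596/426 = 1.39906.

β = 1.40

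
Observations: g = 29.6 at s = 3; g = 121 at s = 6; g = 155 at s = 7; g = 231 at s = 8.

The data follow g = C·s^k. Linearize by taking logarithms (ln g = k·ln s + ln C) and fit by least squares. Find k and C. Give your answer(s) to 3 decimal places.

k = 2.045, C = 3.103

With ln gᵢ as the transformed response and ln sᵢ as the regressor:
Σln s = 6.9157, Σ(ln s)² = 12.5280, Σln g = 18.6694, Σln s·ln g = 33.4460.
Equations: 12.5280·k + 6.9157·ln C = 33.4460;  6.9157·k + 4·ln C = 18.6694.
Solving (det = 2.2847): k = 2.04466, ln C = 1.13228, so C = exp(1.13228) = 3.10273.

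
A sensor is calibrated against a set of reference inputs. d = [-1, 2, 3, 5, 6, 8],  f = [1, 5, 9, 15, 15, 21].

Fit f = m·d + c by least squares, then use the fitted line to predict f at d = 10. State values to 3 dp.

Entries of XᵀX: Σd·d = 139, Σd = 23, Σ1 = 6.
For Xᵀf: Σd·f = 369, Σf = 66.
So XᵀX·[m, c]ᵀ = Xᵀf: [[139, 23]; [23, 6]]·[m, c]ᵀ = [369, 66]ᵀ.
Eliminating c: 6·(row 1) − 23·(row 2) gives 305·m = 6·369 − 23·66 = 696, so m = 696/305.
Then c = (66 − 23·(696/305))/6 = 687/305.
At d = 10: f̂ = (696/305)·(10) + (687/305)·(1) = 7647/305.

f̂ = 25.072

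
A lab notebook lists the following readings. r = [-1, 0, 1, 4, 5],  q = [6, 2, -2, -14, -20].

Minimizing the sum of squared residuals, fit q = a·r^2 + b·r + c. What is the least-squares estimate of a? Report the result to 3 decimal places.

The normal equations are: 883·a + 189·b + 43·c = -720;  189·a + 43·b + 9·c = -164;  43·a + 9·b + 5·c = -28.
Row-reducing yields a = -103/812, b = -3013/812, c = 881/406.

a = -0.127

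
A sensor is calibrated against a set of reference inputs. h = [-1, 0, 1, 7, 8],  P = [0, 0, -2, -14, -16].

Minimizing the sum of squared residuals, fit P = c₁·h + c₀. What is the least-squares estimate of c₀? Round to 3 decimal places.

c₀ = -0.743

Forming XᵀX = [[115, 15]; [15, 5]] and XᵀP = [-228, -32]ᵀ gives XᵀX·[c₁, c₀]ᵀ = XᵀP.
Δ = 115·5 − 15² = 350.
c₁ = ((-228)·5 − 15·(-32))/350 = -66/35; c₀ = (115·(-32) − 15·(-228))/350 = -26/35.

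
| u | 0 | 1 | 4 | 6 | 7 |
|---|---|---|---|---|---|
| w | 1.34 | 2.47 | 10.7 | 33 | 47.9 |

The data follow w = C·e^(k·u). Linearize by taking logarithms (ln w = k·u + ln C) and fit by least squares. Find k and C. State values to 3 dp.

Taking logs, ln w = k·u + ln C, so regress ln w on u.
AᵀA = [[102.0000, 18.0000]; [18.0000, 5]], rhs = [58.4480, 10.9328]ᵀ  (here Σu = 18.0000, Σ(u)² = 102.0000, Σln w = 10.9328, Σu·ln w = 58.4480).
Solving (det = 186.0000): k = 0.51318, ln C = 0.33912, so C = exp(0.33912) = 1.40371.

k = 0.513, C = 1.404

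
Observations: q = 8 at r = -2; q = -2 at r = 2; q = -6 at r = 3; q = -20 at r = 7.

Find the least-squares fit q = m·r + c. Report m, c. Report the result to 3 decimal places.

m = -3.122, c = 2.805

Forming MᵀM = [[66, 10]; [10, 4]] and Mᵀq = [-178, -20]ᵀ gives MᵀM·[m, c]ᵀ = Mᵀq.
det = 66·4 − 10² = 164.
m = ((-178)·4 − 10·(-20))/164 = -128/41; c = (66·(-20) − 10·(-178))/164 = 115/41.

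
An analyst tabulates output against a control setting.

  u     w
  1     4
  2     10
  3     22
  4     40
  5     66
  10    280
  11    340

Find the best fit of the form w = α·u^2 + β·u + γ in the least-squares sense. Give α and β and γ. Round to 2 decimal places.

α = 3.05, β = -2.86, γ = 3.50

From the data, Σu^2·u^2 = 25620, Σu^2·u = 2556, Σu^2 = 276, Σu·u = 276, Σu = 36, Σ1 = 7.
Right-hand side: Σu^2·w = 71672, Σu·w = 7120, Σw = 762.
Normal equations: [[25620, 2556, 276]; [2556, 276, 36]; [276, 36, 7]]·[α, β, γ]ᵀ = [71672, 7120, 762]ᵀ.
Inverting the 3×3 Gram matrix, [α, β, γ]ᵀ = [10487/3444, -9845/3444, 1004/287]ᵀ.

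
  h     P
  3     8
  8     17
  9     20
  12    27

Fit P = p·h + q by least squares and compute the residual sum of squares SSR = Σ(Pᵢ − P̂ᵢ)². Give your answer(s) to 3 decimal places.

From the data, Σh·h = 298, Σh = 32, Σ1 = 4.
Moment sums: Σh·P = 664, ΣP = 72.
Normal equations: [[298, 32]; [32, 4]]·[p, q]ᵀ = [664, 72]ᵀ.
Eliminating q: 4·(row 1) − 32·(row 2) gives 168·p = 4·664 − 32·72 = 352, so p = 44/21.
Then q = (72 − 32·(44/21))/4 = 26/21.
Residuals: 10/21, -1, -2/21, 13/21; SSR = 34/21.

SSR = 1.619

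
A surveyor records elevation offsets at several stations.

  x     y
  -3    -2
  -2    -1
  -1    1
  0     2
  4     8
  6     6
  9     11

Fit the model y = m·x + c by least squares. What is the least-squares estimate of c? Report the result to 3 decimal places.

c = 1.643

Compute the Gram sums: Σx·x = 147, Σx = 13, Σ1 = 7.
For Mᵀy: Σx·y = 174, Σy = 25.
Eliminating c: 7·(row 1) − 13·(row 2) gives 860·m = 7·174 − 13·25 = 893, so m = 893/860.
Then c = (25 − 13·(893/860))/7 = 1413/860.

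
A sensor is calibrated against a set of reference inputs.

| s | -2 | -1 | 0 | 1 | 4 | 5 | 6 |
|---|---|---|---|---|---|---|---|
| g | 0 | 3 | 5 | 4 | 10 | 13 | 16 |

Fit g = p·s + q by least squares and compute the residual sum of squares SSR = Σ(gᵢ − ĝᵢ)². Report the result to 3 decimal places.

Forming XᵀX = [[83, 13]; [13, 7]] and Xᵀg = [202, 51]ᵀ gives XᵀX·[p, q]ᵀ = Xᵀg.
det = 83·7 − 13² = 412.
p = (202·7 − 13·51)/412 = 751/412; q = (83·51 − 13·202)/412 = 1607/412.
Residuals: -105/412, 95/103, 453/412, -355/206, -491/412, -3/206, 479/412; SSR = 3241/412.

SSR = 7.867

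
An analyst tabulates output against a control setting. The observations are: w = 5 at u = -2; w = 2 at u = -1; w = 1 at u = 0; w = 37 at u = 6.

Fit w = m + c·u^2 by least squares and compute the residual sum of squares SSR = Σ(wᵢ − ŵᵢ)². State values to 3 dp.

From the data, Σ1 = 4, Σu^2 = 41, Σu^2·u^2 = 1313.
Moment sums: Σw = 45, Σu^2·w = 1354.
XᵀX·[m, c]ᵀ = Xᵀw becomes [[4, 41]; [41, 1313]]·[m, c]ᵀ = [45, 1354]ᵀ.
Eliminating c: 1313·(row 1) − 41·(row 2) gives 3571·m = 1313·45 − 41·1354 = 3571, so m = 1.
Then c = (1354 − 41·1)/1313 = 1.
Residuals: 0, 0, 0, 0; SSR = 0.

SSR = 0.000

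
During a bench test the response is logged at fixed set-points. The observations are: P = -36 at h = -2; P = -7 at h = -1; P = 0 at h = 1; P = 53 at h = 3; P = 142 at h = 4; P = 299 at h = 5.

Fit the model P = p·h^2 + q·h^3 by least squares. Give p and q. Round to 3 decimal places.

The normal system XᵀX·[p, q]ᵀ = XᵀP is [[980, 4360]; [4360, 20516]]·[p, q]ᵀ = [10073, 48189]ᵀ.
Eliminating q: 20516·(row 1) − 4360·(row 2) gives 1096080·p = 20516·10073 − 4360·48189 = -3446372, so p = -861593/274020.
Then q = (48189 − 4360·(-861593/274020))/20516 = 165347/54804.

p = -3.144, q = 3.017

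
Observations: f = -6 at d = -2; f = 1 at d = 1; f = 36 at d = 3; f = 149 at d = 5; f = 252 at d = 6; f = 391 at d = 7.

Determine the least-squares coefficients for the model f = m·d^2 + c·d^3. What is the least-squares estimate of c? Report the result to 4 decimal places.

c = 1.0163

Normal-equation sums: Σd^2·d^2 = 4420, Σd^2·d^3 = 27920, Σd^3·d^3 = 180724.
Right-hand side: Σd^2·f = 32257, Σd^3·f = 208191.
AᵀA·[m, c]ᵀ = Aᵀf becomes [[4420, 27920]; [27920, 180724]]·[m, c]ᵀ = [32257, 208191]ᵀ.
Δ = 4420·180724 − 27920² = 19273680.
m = (32257·180724 − 27920·208191)/19273680 = 4230337/4818420; c = (4420·208191 − 27920·32257)/19273680 = 979439/963684.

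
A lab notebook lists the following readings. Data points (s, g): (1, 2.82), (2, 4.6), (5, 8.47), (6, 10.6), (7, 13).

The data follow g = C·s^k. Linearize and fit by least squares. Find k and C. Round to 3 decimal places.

Linearized form: ln g = k·ln s + ln C. From the 5 transformed points,
Σln s = 6.0403, Σ(ln s)² = 10.0677, Σln g = 9.6251, Σln s·ln g = 13.7176.
Equations: 10.0677·k + 6.0403·ln C = 13.7176;  6.0403·k + 5·ln C = 9.6251.
Δ = 10.0677·5 − (6.0403)² = 13.8539; k = (13.7176·5 − 6.0403·9.6251)/13.8539 = 0.75430, ln C = (10.0677·9.6251 − 6.0403·13.7176)/13.8539 = 1.01379, so C = exp(1.01379) = 2.75604.

k = 0.754, C = 2.756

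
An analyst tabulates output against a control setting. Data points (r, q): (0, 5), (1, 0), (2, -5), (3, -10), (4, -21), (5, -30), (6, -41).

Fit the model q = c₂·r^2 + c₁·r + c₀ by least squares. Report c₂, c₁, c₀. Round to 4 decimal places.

c₂ = -0.7381, c₁ = -3.2143, c₀ = 4.6667

Sums needed: Σr^2·r^2 = 2275, Σr^2·r = 441, Σr^2 = 91, Σr·r = 91, Σr = 21, Σ1 = 7.
For Mᵀq: Σr^2·q = -2672, Σr·q = -520, Σq = -102.
Row-reducing yields c₂ = -31/42, c₁ = -45/14, c₀ = 14/3.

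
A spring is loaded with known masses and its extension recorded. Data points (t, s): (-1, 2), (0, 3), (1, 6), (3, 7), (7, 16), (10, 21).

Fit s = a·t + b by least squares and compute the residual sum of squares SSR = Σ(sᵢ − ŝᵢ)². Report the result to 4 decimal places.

SSR = 3.8321

Entries of MᵀM: Σt·t = 160, Σt = 20, Σ1 = 6.
Moment sums: Σt·s = 347, Σs = 55.
Normal equations: [[160, 20]; [20, 6]]·[a, b]ᵀ = [347, 55]ᵀ.
Eliminating b: 6·(row 1) − 20·(row 2) gives 560·a = 6·347 − 20·55 = 982, so a = 491/280.
Then b = (55 − 20·(491/280))/6 = 93/28.
Residuals: 121/280, -9/28, 37/40, -443/280, 113/280, 1/7; SSR = 1073/280.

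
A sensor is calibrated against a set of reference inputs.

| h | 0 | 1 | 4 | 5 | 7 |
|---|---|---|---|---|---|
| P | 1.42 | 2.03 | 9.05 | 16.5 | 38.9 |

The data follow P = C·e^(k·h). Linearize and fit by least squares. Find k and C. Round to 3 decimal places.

With ln Pᵢ as the transformed response and hᵢ as the regressor:
Σh = 17.0000, Σ(h)² = 91.0000, Σln P = 9.7258, Σh·ln P = 49.1629.
Normal system: [[91.0000, 17.0000]; [17.0000, 5]]·[k, ln C]ᵀ = [49.1629, 9.7258]ᵀ.
Solving (det = 166.0000): k = 0.48479, ln C = 0.29687, so C = exp(0.29687) = 1.34564.

k = 0.485, C = 1.346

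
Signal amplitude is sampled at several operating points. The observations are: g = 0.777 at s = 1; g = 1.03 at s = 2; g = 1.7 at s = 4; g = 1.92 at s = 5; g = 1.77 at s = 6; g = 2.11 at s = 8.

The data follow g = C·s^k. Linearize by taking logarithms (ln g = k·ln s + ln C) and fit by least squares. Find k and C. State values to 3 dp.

Taking logs, ln g = k·ln s + ln C, so regress ln g on ln s.
Σln s = 7.5601, Σ(ln s)² = 12.5270, Σln g = 2.2779, Σln s·ln g = 4.3817.
Equations: 12.5270·k + 7.5601·ln C = 4.3817;  7.5601·k + 6·ln C = 2.2779.
Solving (det = 18.0074): k = 0.50365, ln C = -0.25497, so C = exp(-0.25497) = 0.77494.

k = 0.504, C = 0.775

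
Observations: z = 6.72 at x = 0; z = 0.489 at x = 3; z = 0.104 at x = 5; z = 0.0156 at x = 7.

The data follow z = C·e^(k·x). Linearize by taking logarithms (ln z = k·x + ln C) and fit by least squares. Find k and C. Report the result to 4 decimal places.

k = -0.8583, C = 6.7525

Let Y = ln z. Fitting Y = k·x + ln C by least squares:
Σx = 15.0000, Σ(x)² = 83.0000, Σln z = -5.2342, Σx·ln z = -42.5864.
Equations: 83.0000·k + 15.0000·ln C = -42.5864;  15.0000·k + 4·ln C = -5.2342.
Solving (det = 107.0000): k = -0.85825, ln C = 1.90992, so C = exp(1.90992) = 6.75253.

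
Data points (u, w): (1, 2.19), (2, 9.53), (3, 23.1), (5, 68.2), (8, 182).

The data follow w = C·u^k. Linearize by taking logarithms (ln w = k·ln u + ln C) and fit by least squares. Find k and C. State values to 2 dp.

Let Y = ln w. Fitting Y = k·ln u + ln C by least squares:
Σln u = 5.4806, Σ(ln u)² = 8.6018, Σln w = 15.6046, Σln u·ln w = 22.6293.
Normal system: [[8.6018, 5.4806]; [5.4806, 5]]·[k, ln C]ᵀ = [22.6293, 15.6046]ᵀ.
Δ = 8.6018·5 − (5.4806)² = 12.9714; k = (22.6293·5 − 5.4806·15.6046)/12.9714 = 2.12954, ln C = (8.6018·15.6046 − 5.4806·22.6293)/12.9714 = 0.78668, so C = exp(0.78668) = 2.19609.

k = 2.13, C = 2.20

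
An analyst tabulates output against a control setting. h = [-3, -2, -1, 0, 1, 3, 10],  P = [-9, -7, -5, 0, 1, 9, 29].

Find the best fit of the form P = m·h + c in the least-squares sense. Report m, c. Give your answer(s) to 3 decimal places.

Entries of MᵀM: Σh·h = 124, Σh = 8, Σ1 = 7.
Moment sums: Σh·P = 364, ΣP = 18.
So MᵀM·[m, c]ᵀ = MᵀP: [[124, 8]; [8, 7]]·[m, c]ᵀ = [364, 18]ᵀ.
Δ = 124·7 − 8² = 804.
m = (364·7 − 8·18)/804 = 601/201; c = (124·18 − 8·364)/804 = -170/201.

m = 2.990, c = -0.846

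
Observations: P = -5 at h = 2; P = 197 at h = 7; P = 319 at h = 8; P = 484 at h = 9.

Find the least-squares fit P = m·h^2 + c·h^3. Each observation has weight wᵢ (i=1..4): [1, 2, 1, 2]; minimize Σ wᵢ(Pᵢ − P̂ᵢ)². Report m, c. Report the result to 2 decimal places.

m = -2.86, c = 0.98

MᵀWM·[m, c]ᵀ = MᵀWP reads: 22036·m + 184512·c = 118110;  184512·m + 1560388·c = 1004102.
(Σwᵢ·h^2·h^2 = 22036, Σwᵢ·h^2·h^3 = 184512, Σwᵢ·h^3·h^3 = 1560388, Σwᵢ·h^2·P = 118110, Σwᵢ·h^3·P = 1004102.)
det = 22036·1560388 − 184512² = 340031824.
m = (118110·1560388 − 184512·1004102)/340031824 = -121430193/42503978; c = (22036·1004102 − 184512·118110)/340031824 = 41709919/42503978.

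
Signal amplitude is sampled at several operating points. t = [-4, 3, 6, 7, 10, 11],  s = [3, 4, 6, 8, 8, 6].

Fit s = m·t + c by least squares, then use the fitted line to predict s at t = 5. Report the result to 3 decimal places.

The normal system AᵀA·[m, c]ᵀ = Aᵀs is [[331, 33]; [33, 6]]·[m, c]ᵀ = [238, 35]ᵀ.
Determinant 331·6 − 33² = 897.
m = (238·6 − 33·35)/897 = 7/23; c = (331·35 − 33·238)/897 = 287/69.
At t = 5: ŝ = (7/23)·(5) + (287/69)·(1) = 392/69.

ŝ = 5.681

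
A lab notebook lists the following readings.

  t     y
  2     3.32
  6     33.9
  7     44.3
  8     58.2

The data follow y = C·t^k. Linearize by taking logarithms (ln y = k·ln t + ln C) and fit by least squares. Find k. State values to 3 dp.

k = 2.074

With ln yᵢ as the transformed response and ln tᵢ as the regressor:
Σln t = 6.5103, Σ(ln t)² = 11.8015, Σln y = 12.5782, Σln t·ln y = 22.9724.
Equations: 11.8015·k + 6.5103·ln C = 22.9724;  6.5103·k + 4·ln C = 12.5782.
Slope k = (n·Σln t·ln y − Σln t·Σln y)/(n·Σ(ln t)² − (Σln t)²) = (4·22.9724 − 6.5103·12.5782)/4.8225 = 2.07400; ln C = (Σln y − k·Σln t)/n = -0.23100.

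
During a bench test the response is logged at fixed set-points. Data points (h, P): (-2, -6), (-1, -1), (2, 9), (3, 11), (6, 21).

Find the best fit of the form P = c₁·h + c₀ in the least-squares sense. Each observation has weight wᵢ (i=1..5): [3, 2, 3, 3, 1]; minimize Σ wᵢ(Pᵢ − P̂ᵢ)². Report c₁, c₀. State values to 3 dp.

c₁ = 3.349, c₀ = 1.455

Sums needed: Σwᵢ·h·h = 89, Σwᵢ·h = 13, Σwᵢ·1 = 12.
For XᵀWP: Σwᵢ·h·P = 317, Σwᵢ·P = 61.
XᵀWX·[c₁, c₀]ᵀ = XᵀWP becomes [[89, 13]; [13, 12]]·[c₁, c₀]ᵀ = [317, 61]ᵀ.
Δ = 89·12 − 13² = 899.
c₁ = (317·12 − 13·61)/899 = 3011/899; c₀ = (89·61 − 13·317)/899 = 1308/899.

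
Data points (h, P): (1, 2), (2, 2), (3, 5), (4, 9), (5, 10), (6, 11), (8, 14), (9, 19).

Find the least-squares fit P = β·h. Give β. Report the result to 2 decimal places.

β = 1.93

With design matrix A, AᵀA = [[236]] and AᵀP = [456]ᵀ.
Hence β = 456 / 236 ≈ 1.9322.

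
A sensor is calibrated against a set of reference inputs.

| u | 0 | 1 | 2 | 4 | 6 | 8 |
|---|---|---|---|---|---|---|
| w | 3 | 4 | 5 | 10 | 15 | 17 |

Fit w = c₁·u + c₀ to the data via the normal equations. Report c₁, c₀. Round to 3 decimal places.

c₁ = 1.916, c₀ = 2.295

Setting ∂/∂c₁ … = 0 gives: 121·c₁ + 21·c₀ = 280;  21·c₁ + 6·c₀ = 54.
(Σu·u = 121, Σu = 21, Σ1 = 6, Σu·w = 280, Σw = 54.)
Δ = 121·6 − 21² = 285.
c₁ = (280·6 − 21·54)/285 = 182/95; c₀ = (121·54 − 21·280)/285 = 218/95.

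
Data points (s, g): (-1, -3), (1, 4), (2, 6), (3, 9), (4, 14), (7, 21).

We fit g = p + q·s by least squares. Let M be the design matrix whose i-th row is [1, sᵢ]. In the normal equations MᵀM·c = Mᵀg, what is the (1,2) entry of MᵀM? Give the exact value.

16

Row 1 ↔ basis 1, column 2 ↔ basis s, so (MᵀM)_{1,2} = Σᵢ s = (1)·(-1) + (1)·(1) + (1)·(2) + (1)·(3) + (1)·(4) + (1)·(7) = 16.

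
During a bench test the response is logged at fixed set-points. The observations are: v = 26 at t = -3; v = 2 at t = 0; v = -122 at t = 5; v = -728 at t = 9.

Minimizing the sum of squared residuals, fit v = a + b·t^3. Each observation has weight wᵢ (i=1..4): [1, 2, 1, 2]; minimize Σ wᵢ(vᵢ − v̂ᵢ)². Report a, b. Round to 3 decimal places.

a = 1.416, b = -1.000

The normal system AᵀWA·[a, b]ᵀ = AᵀWv is [[6, 1556]; [1556, 1079236]]·[a, b]ᵀ = [-1548, -1077376]ᵀ.
Eliminating b: 1079236·(row 1) − 1556·(row 2) gives 4054280·a = 1079236·(-1548) − 1556·(-1077376) = 5739728, so a = 717466/506785.
Then b = ((-1077376) − 1556·(717466/506785))/1079236 = -506946/506785.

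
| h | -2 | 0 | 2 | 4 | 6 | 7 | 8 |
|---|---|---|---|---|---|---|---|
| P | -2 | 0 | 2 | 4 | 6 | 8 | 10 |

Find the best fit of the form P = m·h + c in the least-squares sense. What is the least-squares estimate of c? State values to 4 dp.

c = -0.0956

From the data, Σh·h = 173, Σh = 25, Σ1 = 7.
Right-hand side: Σh·P = 196, ΣP = 28.
XᵀX·[m, c]ᵀ = XᵀP becomes [[173, 25]; [25, 7]]·[m, c]ᵀ = [196, 28]ᵀ.
Δ = 173·7 − 25² = 586.
m = (196·7 − 25·28)/586 = 336/293; c = (173·28 − 25·196)/586 = -28/293.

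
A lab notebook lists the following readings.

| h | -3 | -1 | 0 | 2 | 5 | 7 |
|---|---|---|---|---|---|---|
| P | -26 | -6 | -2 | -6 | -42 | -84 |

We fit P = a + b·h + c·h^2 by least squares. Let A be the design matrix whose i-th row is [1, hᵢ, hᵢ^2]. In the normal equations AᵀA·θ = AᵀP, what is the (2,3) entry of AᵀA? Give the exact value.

448

Row 2 ↔ basis h, column 3 ↔ basis h^2, so (AᵀA)_{2,3} = Σᵢ (h)·(h^2) = (-3)·(9) + (-1)·(1) + (0)·(0) + (2)·(4) + (5)·(25) + (7)·(49) = 448.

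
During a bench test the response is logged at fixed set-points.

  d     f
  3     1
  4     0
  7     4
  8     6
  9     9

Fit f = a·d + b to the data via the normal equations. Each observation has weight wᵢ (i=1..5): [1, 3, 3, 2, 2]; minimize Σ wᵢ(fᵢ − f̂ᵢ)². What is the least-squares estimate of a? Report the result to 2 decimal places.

a = 1.47

With design matrix X, XᵀWX = [[494, 70]; [70, 11]] and XᵀWf = [345, 43]ᵀ.
Determinant 494·11 − 70² = 534.
a = (345·11 − 70·43)/534 = 785/534; b = (494·43 − 70·345)/534 = -1454/267.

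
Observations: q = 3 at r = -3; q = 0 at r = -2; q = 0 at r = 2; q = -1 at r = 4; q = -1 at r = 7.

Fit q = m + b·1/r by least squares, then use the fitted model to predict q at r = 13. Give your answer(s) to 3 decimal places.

q̂ = 0.068

AᵀA·[m, b]ᵀ = Aᵀq reads: 5·m + (5/84)·b = 1;  (5/84)·m + (4897/7056)·b = -39/28.
(Σ1 = 5, Σ1/r = 5/84, Σ1/r·1/r = 4897/7056, Σq = 1, Σ1/r·q = -39/28.)
Eliminating b: (4897/7056)·(row 1) − (5/84)·(row 2) gives (6115/1764)·m = (4897/7056)·1 − (5/84)·(-39/28) = 2741/3528, so m = 2741/12230.
Then b = ((-39/28) − (5/84)·(2741/12230))/(4897/7056) = -2478/1223.
At r = 13: q̂ = (2741/12230)·(1) + (-2478/1223)·(1/13) = 10853/158990.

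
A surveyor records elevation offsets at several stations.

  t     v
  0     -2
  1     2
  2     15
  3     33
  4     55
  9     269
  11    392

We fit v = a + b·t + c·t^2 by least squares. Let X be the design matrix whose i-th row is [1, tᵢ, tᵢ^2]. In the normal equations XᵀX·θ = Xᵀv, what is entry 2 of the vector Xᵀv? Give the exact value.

7084

Entry 2 ↔ basis t, so (Xᵀv)_{2} = Σᵢ (t)·vᵢ = (0)·(-2) + (1)·(2) + (2)·(15) + (3)·(33) + (4)·(55) + (9)·(269) + (11)·(392) = 7084.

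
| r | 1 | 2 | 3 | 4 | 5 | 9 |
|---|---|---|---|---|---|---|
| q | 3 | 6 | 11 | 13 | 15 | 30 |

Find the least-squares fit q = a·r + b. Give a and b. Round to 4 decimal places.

a = 3.3250, b = -0.3000

Compute the Gram sums: Σr·r = 136, Σr = 24, Σ1 = 6.
Moment sums: Σr·q = 445, Σq = 78.
Normal equations: [[136, 24]; [24, 6]]·[a, b]ᵀ = [445, 78]ᵀ.
Determinant 136·6 − 24² = 240.
a = (445·6 − 24·78)/240 = 133/40; b = (136·78 − 24·445)/240 = -3/10.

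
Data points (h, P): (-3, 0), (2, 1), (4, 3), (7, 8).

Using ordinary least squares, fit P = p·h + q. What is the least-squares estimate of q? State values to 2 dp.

q = 1.11

Entries of MᵀM: Σh·h = 78, Σh = 10, Σ1 = 4.
For MᵀP: Σh·P = 70, ΣP = 12.
MᵀM·[p, q]ᵀ = MᵀP becomes [[78, 10]; [10, 4]]·[p, q]ᵀ = [70, 12]ᵀ.
Eliminating q: 4·(row 1) − 10·(row 2) gives 212·p = 4·70 − 10·12 = 160, so p = 40/53.
Then q = (12 − 10·(40/53))/4 = 59/53.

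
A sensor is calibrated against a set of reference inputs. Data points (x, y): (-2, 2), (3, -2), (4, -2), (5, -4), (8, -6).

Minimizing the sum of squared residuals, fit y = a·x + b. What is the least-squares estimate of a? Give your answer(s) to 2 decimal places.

With design matrix M, MᵀM = [[118, 18]; [18, 5]] and Mᵀy = [-86, -12]ᵀ.
det = 118·5 − 18² = 266.
a = ((-86)·5 − 18·(-12))/266 = -107/133; b = (118·(-12) − 18·(-86))/266 = 66/133.

a = -0.80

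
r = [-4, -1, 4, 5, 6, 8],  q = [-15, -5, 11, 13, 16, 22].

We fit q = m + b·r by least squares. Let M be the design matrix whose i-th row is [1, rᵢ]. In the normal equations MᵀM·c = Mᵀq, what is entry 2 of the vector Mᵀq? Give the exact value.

Entry 2 ↔ basis r, so (Mᵀq)_{2} = Σᵢ (r)·qᵢ = (-4)·(-15) + (-1)·(-5) + (4)·(11) + (5)·(13) + (6)·(16) + (8)·(22) = 446.

446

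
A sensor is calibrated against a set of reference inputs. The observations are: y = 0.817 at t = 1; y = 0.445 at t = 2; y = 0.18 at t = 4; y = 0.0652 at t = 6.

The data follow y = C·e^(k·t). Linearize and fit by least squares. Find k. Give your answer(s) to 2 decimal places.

Linearized form: ln y = k·t + ln C. From the 4 transformed points,
XᵀX = [[57.0000, 13.0000]; [13.0000, 4]], rhs = [-25.0624, -5.4569]ᵀ  (here Σt = 13.0000, Σ(t)² = 57.0000, Σln y = -5.4569, Σt·ln y = -25.0624).
Slope k = (n·Σt·ln y − Σt·Σln y)/(n·Σ(t)² − (Σt)²) = (4·-25.0624 − 13.0000·-5.4569)/59.0000 = -0.49678; ln C = (Σln y − k·Σt)/n = 0.25032.

k = -0.50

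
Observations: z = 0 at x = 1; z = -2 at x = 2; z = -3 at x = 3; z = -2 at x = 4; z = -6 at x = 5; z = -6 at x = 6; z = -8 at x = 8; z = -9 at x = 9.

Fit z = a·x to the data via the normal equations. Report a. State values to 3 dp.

The normal equations are: 236·a = -232.
a = (-232)/236 = -0.983051.

a = -0.983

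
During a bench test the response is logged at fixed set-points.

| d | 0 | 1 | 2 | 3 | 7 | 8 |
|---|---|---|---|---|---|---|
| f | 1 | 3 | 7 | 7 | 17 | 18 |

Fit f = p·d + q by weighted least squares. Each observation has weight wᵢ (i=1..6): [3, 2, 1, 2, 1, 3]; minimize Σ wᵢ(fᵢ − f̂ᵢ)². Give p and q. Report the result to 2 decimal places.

Normal-equation sums: Σwᵢ·d·d = 265, Σwᵢ·d = 41, Σwᵢ·1 = 12.
Right-hand side: Σwᵢ·d·f = 613, Σwᵢ·f = 101.
Normal equations: [[265, 41]; [41, 12]]·[p, q]ᵀ = [613, 101]ᵀ.
det = 265·12 − 41² = 1499.
p = (613·12 − 41·101)/1499 = 3215/1499; q = (265·101 − 41·613)/1499 = 1632/1499.

p = 2.14, q = 1.09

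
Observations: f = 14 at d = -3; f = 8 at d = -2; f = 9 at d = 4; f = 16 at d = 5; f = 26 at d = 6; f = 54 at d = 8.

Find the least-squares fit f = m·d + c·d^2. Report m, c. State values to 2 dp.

Normal-equation sums: Σd·d = 154, Σd·d^2 = 882, Σd^2·d^2 = 6370.
Right-hand side: Σd·f = 646, Σd^2·f = 5094.
XᵀX·[m, c]ᵀ = Xᵀf becomes [[154, 882]; [882, 6370]]·[m, c]ᵀ = [646, 5094]ᵀ.
det = 154·6370 − 882² = 203056.
m = (646·6370 − 882·5094)/203056 = -482/259; c = (154·5094 − 882·646)/203056 = 1917/1813.

m = -1.86, c = 1.06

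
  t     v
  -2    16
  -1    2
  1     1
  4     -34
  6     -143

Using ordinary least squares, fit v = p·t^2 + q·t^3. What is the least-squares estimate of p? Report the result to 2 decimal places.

p = 1.78

Normal-equation sums: Σt^2·t^2 = 1570, Σt^2·t^3 = 8768, Σt^3·t^3 = 50818.
Moment sums: Σt^2·v = -5625, Σt^3·v = -33193.
AᵀA·[p, q]ᵀ = Aᵀv becomes [[1570, 8768]; [8768, 50818]]·[p, q]ᵀ = [-5625, -33193]ᵀ.
Determinant 1570·50818 − 8768² = 2906436.
p = ((-5625)·50818 − 8768·(-33193))/2906436 = 2592487/1453218; q = (1570·(-33193) − 8768·(-5625))/2906436 = -1396505/1453218.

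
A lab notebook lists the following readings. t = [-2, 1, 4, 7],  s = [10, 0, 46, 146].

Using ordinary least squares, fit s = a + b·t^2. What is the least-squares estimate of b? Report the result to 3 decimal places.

With design matrix M, MᵀM = [[4, 70]; [70, 2674]] and Mᵀs = [202, 7930]ᵀ.
Determinant 4·2674 − 70² = 5796.
a = (202·2674 − 70·7930)/5796 = -178/69; b = (4·7930 − 70·202)/5796 = 1465/483.

b = 3.033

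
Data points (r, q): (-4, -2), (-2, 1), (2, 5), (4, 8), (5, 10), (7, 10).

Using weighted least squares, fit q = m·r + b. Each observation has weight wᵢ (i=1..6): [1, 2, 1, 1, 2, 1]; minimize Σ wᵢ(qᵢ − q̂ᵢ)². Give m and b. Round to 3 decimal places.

m = 1.178, b = 3.165

Entries of AᵀWA: Σwᵢ·r·r = 143, Σwᵢ·r = 15, Σwᵢ·1 = 8.
For AᵀWq: Σwᵢ·r·q = 216, Σwᵢ·q = 43.
So AᵀWA·[m, b]ᵀ = AᵀWq: [[143, 15]; [15, 8]]·[m, b]ᵀ = [216, 43]ᵀ.
Eliminating b: 8·(row 1) − 15·(row 2) gives 919·m = 8·216 − 15·43 = 1083, so m = 1083/919.
Then b = (43 − 15·(1083/919))/8 = 2909/919.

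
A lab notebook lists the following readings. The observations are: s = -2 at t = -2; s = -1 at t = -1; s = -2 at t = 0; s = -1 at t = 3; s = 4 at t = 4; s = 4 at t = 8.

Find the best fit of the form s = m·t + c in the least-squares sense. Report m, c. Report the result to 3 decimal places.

The normal system MᵀM·[m, c]ᵀ = Mᵀs is [[94, 12]; [12, 6]]·[m, c]ᵀ = [50, 2]ᵀ.
Eliminating c: 6·(row 1) − 12·(row 2) gives 420·m = 6·50 − 12·2 = 276, so m = 23/35.
Then c = (2 − 12·(23/35))/6 = -103/105.

m = 0.657, c = -0.981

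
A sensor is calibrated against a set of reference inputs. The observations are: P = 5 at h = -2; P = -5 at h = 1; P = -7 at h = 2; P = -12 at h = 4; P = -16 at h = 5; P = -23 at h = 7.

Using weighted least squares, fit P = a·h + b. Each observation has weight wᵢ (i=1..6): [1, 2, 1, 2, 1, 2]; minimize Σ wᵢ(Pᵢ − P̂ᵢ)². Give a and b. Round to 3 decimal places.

a = -3.022, b = -1.152

The normal system XᵀWX·[a, b]ᵀ = XᵀWP is [[165, 29]; [29, 9]]·[a, b]ᵀ = [-532, -98]ᵀ.
det = 165·9 − 29² = 644.
a = ((-532)·9 − 29·(-98))/644 = -139/46; b = (165·(-98) − 29·(-532))/644 = -53/46.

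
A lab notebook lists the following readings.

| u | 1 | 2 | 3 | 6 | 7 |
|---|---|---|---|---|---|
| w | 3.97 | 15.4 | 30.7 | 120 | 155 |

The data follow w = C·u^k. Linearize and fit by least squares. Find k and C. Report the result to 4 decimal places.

Let Y = ln w. Fitting Y = k·ln u + ln C by least squares:
AᵀA = [[8.6844, 5.5294]; [5.5294, 5]], rhs = [24.0493, 17.3683]ᵀ  (here Σln u = 5.5294, Σ(ln u)² = 8.6844, Σln w = 17.3683, Σln u·ln w = 24.0493).
Δ = 8.6844·5 − (5.5294)² = 12.8473; k = (24.0493·5 − 5.5294·17.3683)/12.8473 = 1.88444, ln C = (8.6844·17.3683 − 5.5294·24.0493)/12.8473 = 1.38969, so C = exp(1.38969) = 4.01361.

k = 1.8844, C = 4.0136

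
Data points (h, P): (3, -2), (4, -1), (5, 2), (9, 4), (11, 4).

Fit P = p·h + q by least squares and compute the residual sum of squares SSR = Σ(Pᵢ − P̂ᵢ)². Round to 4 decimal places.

SSR = 4.9492

Setting ∂/∂p … = 0 gives: 252·p + 32·q = 80;  32·p + 5·q = 7.
(Σh·h = 252, Σh = 32, Σ1 = 5, Σh·P = 80, ΣP = 7.)
Δ = 252·5 − 32² = 236.
p = (80·5 − 32·7)/236 = 44/59; q = (252·7 − 32·80)/236 = -199/59.
Residuals: -51/59, -36/59, 97/59, 39/59, -49/59; SSR = 292/59.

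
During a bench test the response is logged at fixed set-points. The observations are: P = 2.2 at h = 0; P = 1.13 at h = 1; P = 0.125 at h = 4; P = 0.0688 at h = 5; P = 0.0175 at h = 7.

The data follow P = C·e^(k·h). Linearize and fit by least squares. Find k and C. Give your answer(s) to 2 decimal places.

k = -0.69, C = 2.19

With ln Pᵢ as the transformed response and hᵢ as the regressor:
Over the data: Σh = 17.0000, Σ(h)² = 91.0000, Σln P = -7.8909, Σh·ln P = -49.8972.
Normal system: [[91.0000, 17.0000]; [17.0000, 5]]·[k, ln C]ᵀ = [-49.8972, -7.8909]ᵀ.
Slope k = (n·Σh·ln P − Σh·Σln P)/(n·Σ(h)² − (Σh)²) = (5·-49.8972 − 17.0000·-7.8909)/166.0000 = -0.69483; ln C = (Σln P − k·Σh)/n = 0.78423, so C = exp(0.78423) = 2.19073.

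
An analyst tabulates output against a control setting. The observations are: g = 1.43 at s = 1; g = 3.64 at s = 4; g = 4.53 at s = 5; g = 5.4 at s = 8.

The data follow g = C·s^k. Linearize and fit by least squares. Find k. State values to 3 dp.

With ln gᵢ as the transformed response and ln sᵢ as the regressor:
Σln s = 5.0752, Σ(ln s)² = 8.8362, Σln g = 4.8468, Σln s·ln g = 7.7293.
Normal system: [[8.8362, 5.0752]; [5.0752, 4]]·[k, ln C]ᵀ = [7.7293, 4.8468]ᵀ.
Slope k = (n·Σln s·ln g − Σln s·Σln g)/(n·Σ(ln s)² − (Σln s)²) = (4·7.7293 − 5.0752·4.8468)/9.5873 = 0.65907; ln C = (Σln g − k·Σln s)/n = 0.37547.

k = 0.659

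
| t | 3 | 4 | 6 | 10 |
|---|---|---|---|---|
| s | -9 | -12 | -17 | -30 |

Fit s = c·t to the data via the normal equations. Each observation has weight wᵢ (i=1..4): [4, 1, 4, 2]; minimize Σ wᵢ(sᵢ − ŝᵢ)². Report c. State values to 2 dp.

Entries of AᵀWA: Σwᵢ·t·t = 396.
Moment sums: Σwᵢ·t·s = -1164.
Hence c = -1164 / 396 ≈ -2.93939.

c = -2.94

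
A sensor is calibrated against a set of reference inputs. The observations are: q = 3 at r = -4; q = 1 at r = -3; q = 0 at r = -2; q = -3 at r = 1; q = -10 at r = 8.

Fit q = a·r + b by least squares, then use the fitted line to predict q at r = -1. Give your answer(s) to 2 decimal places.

q̂ = -0.76

With design matrix X, XᵀX = [[94, 0]; [0, 5]] and Xᵀq = [-98, -9]ᵀ.
det = 94·5 − 0² = 470.
a = ((-98)·5 − 0·(-9))/470 = -49/47; b = (94·(-9) − 0·(-98))/470 = -9/5.
At r = -1: q̂ = (-49/47)·(-1) + (-9/5)·(1) = -178/235.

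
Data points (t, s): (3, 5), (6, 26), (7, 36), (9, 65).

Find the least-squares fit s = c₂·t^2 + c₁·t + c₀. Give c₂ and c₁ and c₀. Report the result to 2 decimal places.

c₂ = 1.05, c₁ = -2.63, c₀ = 3.50

Entries of XᵀX: Σt^2·t^2 = 10339, Σt^2·t = 1315, Σt^2 = 175, Σt·t = 175, Σt = 25, Σ1 = 4.
Right-hand side: Σt^2·s = 8010, Σt·s = 1008, Σs = 132.
So XᵀX·[c₂, c₁, c₀]ᵀ = Xᵀs: [[10339, 1315, 175]; [1315, 175, 25]; [175, 25, 4]]·[c₂, c₁, c₀]ᵀ = [8010, 1008, 132]ᵀ.
Solving the 3×3 system (Gaussian elimination) gives c₂ = 21/20, c₁ = -263/100, c₀ = 7/2.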